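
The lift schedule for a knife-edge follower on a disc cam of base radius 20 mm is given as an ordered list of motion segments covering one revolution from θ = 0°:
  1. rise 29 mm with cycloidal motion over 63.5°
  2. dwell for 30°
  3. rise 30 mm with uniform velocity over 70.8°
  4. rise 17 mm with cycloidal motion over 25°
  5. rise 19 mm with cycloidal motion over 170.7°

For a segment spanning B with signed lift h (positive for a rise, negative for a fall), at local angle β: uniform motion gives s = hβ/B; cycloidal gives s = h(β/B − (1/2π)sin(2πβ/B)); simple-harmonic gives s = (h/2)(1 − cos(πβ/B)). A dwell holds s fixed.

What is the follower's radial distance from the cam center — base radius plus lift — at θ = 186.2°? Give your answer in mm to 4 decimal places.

seg 1 [0°–63.5°] cycloidal, h=29: full span → s += 29 → s = 29.0000
seg 2 [63.5°–93.5°] dwell: s stays 29.0000
seg 3 [93.5°–164.3°] uniform, h=30: full span → s += 30 → s = 59.0000
seg 4 [164.3°–189.3°] cycloidal, h=17: θ=186.2° here. β=21.9, B=25. 17·(0.8760 − sin(2π·0.8760)/(2π)) = 16.7931 → s = 75.7931
radial distance = base radius + s = 20 + 75.7931 = 95.7931

95.7931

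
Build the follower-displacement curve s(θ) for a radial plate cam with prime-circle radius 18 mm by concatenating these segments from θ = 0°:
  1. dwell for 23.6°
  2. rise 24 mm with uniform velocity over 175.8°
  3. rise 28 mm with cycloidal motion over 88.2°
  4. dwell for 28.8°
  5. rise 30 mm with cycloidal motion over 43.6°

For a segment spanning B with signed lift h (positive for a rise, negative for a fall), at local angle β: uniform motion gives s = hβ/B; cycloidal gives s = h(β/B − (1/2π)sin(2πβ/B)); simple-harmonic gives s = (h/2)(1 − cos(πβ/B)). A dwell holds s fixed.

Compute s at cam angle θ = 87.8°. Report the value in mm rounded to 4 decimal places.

seg 1 [0°–23.6°] dwell: s stays 0.0000
seg 2 [23.6°–199.4°] uniform, h=24: θ=87.8° here. β=64.2, B=175.8. 24·64.2/175.8 = 8.7645 → s = 8.7645

8.7645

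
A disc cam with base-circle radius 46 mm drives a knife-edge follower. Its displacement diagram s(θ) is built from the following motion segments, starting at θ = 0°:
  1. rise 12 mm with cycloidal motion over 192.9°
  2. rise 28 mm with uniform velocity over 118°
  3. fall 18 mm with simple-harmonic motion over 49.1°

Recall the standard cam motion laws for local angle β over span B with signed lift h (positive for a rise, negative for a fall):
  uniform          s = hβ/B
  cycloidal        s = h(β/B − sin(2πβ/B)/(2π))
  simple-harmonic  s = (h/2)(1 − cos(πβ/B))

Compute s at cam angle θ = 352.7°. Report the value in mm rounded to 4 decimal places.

seg 1 [0°–192.9°] cycloidal, h=12: full span → s += 12 → s = 12.0000
seg 2 [192.9°–310.9°] uniform, h=28: full span → s += 28 → s = 40.0000
seg 3 [310.9°–360°] simple-harmonic, h=-18: θ=352.7° here. β=41.8, B=49.1. -18/2·(1 − cos(π·0.8513)) = -17.0360 → s = 22.9640

22.9640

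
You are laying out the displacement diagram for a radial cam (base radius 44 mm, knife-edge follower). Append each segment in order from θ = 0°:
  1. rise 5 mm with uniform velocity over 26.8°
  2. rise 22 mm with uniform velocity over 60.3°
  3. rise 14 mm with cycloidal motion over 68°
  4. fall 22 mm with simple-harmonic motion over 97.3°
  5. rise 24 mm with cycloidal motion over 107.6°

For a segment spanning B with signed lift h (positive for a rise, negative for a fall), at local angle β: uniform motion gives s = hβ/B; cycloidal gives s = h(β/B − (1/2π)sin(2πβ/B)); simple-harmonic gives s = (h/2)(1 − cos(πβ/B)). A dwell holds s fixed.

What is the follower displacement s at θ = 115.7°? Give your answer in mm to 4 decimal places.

seg 1 [0°–26.8°] uniform, h=5: full span → s += 5 → s = 5.0000
seg 2 [26.8°–87.1°] uniform, h=22: full span → s += 22 → s = 27.0000
seg 3 [87.1°–155.1°] cycloidal, h=14: θ=115.7° here. β=28.6, B=68. 14·(0.4206 − sin(2π·0.4206)/(2π)) = 4.8220 → s = 31.8220

31.8220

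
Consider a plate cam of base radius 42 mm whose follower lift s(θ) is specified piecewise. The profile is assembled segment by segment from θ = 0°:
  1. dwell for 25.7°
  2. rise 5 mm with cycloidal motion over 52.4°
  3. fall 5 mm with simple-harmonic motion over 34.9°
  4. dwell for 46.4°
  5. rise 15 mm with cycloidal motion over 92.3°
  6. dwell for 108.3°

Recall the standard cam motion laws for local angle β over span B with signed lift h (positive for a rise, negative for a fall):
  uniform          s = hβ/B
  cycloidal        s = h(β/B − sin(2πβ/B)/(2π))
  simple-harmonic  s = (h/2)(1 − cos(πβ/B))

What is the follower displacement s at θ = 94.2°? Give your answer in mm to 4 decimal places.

seg 1 [0°–25.7°] dwell: s stays 0.0000
seg 2 [25.7°–78.1°] cycloidal, h=5: full span → s += 5 → s = 5.0000
seg 3 [78.1°–113°] simple-harmonic, h=-5: θ=94.2° here. β=16.1, B=34.9. -5/2·(1 − cos(π·0.4613)) = -2.1969 → s = 2.8031

2.8031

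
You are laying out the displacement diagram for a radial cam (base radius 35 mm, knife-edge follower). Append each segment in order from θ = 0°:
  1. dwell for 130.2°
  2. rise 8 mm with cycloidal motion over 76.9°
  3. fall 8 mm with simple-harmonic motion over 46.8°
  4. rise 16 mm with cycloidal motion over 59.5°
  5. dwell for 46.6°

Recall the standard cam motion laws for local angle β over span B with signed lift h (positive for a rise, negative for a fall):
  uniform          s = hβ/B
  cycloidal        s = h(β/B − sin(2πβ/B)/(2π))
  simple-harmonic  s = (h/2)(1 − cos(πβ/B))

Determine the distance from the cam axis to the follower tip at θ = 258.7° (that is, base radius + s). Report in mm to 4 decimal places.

seg 1 [0°–130.2°] dwell: s stays 0.0000
seg 2 [130.2°–207.1°] cycloidal, h=8: full span → s += 8 → s = 8.0000
seg 3 [207.1°–253.9°] simple-harmonic, h=-8: full span → s += -8 → s = 0.0000
seg 4 [253.9°–313.4°] cycloidal, h=16: θ=258.7° here. β=4.8, B=59.5. 16·(0.0807 − sin(2π·0.0807)/(2π)) = 0.0546 → s = 0.0546
radial distance = base radius + s = 35 + 0.0546 = 35.0546

35.0546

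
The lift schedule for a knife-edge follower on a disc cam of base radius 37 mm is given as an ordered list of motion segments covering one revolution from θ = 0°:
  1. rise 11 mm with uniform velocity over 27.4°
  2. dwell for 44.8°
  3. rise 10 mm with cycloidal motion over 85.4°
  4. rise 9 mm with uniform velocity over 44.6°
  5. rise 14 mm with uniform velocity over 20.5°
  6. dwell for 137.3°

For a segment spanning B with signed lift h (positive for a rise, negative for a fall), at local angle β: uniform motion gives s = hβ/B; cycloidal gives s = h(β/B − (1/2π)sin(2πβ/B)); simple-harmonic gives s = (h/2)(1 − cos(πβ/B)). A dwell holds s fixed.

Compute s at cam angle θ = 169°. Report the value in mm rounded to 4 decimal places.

seg 1 [0°–27.4°] uniform, h=11: full span → s += 11 → s = 11.0000
seg 2 [27.4°–72.2°] dwell: s stays 11.0000
seg 3 [72.2°–157.6°] cycloidal, h=10: full span → s += 10 → s = 21.0000
seg 4 [157.6°–202.2°] uniform, h=9: θ=169° here. β=11.4, B=44.6. 9·11.4/44.6 = 2.3004 → s = 23.3004

23.3004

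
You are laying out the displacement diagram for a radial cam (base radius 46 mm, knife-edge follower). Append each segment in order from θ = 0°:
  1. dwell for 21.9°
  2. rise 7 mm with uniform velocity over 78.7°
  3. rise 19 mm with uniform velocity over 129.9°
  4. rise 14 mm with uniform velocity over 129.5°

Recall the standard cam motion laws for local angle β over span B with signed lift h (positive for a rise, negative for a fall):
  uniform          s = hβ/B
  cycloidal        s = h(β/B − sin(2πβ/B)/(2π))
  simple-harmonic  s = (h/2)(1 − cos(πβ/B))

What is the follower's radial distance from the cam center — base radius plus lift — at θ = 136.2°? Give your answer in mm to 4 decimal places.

seg 1 [0°–21.9°] dwell: s stays 0.0000
seg 2 [21.9°–100.6°] uniform, h=7: full span → s += 7 → s = 7.0000
seg 3 [100.6°–230.5°] uniform, h=19: θ=136.2° here. β=35.6, B=129.9. 19·35.6/129.9 = 5.2071 → s = 12.2071
radial distance = base radius + s = 46 + 12.2071 = 58.2071

58.2071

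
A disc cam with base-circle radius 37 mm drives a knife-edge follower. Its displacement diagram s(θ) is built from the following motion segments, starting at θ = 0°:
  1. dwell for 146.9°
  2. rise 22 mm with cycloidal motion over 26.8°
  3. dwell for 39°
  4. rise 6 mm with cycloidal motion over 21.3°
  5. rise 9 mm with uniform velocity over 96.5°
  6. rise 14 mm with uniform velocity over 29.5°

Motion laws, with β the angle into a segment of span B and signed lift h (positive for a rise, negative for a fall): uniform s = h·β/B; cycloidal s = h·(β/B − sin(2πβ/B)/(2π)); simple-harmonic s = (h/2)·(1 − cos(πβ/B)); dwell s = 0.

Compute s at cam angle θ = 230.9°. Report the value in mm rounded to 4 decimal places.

seg 1 [0°–146.9°] dwell: s stays 0.0000
seg 2 [146.9°–173.7°] cycloidal, h=22: full span → s += 22 → s = 22.0000
seg 3 [173.7°–212.7°] dwell: s stays 22.0000
seg 4 [212.7°–234°] cycloidal, h=6: θ=230.9° here. β=18.2, B=21.3. 6·(0.8545 − sin(2π·0.8545)/(2π)) = 5.8833 → s = 27.8833

27.8833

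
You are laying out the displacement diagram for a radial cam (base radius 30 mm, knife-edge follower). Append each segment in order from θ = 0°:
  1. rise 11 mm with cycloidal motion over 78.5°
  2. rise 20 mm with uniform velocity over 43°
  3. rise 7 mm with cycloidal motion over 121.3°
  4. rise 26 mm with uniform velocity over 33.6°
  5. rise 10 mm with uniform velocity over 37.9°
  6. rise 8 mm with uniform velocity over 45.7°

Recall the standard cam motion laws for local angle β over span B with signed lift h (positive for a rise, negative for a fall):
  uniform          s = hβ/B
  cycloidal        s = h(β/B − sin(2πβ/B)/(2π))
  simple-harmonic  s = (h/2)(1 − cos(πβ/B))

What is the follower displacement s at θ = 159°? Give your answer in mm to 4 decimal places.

seg 1 [0°–78.5°] cycloidal, h=11: full span → s += 11 → s = 11.0000
seg 2 [78.5°–121.5°] uniform, h=20: full span → s += 20 → s = 31.0000
seg 3 [121.5°–242.8°] cycloidal, h=7: θ=159° here. β=37.5, B=121.3. 7·(0.3092 − sin(2π·0.3092)/(2π)) = 1.1260 → s = 32.1260

32.1260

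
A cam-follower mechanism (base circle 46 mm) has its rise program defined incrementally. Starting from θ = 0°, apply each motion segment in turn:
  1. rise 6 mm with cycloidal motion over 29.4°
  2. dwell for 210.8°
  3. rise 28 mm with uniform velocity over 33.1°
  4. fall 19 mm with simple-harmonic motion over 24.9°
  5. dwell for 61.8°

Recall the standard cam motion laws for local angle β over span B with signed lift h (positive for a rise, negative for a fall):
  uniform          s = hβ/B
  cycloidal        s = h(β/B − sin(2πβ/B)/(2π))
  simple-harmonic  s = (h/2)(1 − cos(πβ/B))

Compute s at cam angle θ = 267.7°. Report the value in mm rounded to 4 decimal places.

seg 1 [0°–29.4°] cycloidal, h=6: full span → s += 6 → s = 6.0000
seg 2 [29.4°–240.2°] dwell: s stays 6.0000
seg 3 [240.2°–273.3°] uniform, h=28: θ=267.7° here. β=27.5, B=33.1. 28·27.5/33.1 = 23.2628 → s = 29.2628

29.2628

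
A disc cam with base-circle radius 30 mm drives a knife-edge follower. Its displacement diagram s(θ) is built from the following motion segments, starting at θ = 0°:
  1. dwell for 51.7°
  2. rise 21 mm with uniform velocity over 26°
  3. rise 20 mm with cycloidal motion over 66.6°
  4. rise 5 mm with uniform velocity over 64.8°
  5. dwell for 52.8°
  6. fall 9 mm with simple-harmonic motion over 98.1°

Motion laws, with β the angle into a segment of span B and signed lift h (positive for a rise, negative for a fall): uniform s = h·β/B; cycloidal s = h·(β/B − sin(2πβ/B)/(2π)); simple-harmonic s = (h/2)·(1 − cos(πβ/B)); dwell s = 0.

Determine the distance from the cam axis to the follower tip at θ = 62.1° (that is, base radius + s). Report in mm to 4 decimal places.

seg 1 [0°–51.7°] dwell: s stays 0.0000
seg 2 [51.7°–77.7°] uniform, h=21: θ=62.1° here. β=10.4, B=26. 21·10.4/26 = 8.4000 → s = 8.4000
radial distance = base radius + s = 30 + 8.4000 = 38.4000

38.4000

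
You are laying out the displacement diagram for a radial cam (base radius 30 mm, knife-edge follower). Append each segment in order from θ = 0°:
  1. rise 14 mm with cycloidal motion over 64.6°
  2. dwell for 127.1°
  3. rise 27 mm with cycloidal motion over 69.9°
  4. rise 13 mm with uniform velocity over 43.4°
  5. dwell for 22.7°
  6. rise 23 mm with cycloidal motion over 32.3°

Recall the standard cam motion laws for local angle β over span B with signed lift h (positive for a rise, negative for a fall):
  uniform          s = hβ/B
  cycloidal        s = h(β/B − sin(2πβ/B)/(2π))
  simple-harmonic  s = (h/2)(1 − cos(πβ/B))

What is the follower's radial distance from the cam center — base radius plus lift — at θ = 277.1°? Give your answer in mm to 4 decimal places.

seg 1 [0°–64.6°] cycloidal, h=14: full span → s += 14 → s = 14.0000
seg 2 [64.6°–191.7°] dwell: s stays 14.0000
seg 3 [191.7°–261.6°] cycloidal, h=27: full span → s += 27 → s = 41.0000
seg 4 [261.6°–305°] uniform, h=13: θ=277.1° here. β=15.5, B=43.4. 13·15.5/43.4 = 4.6429 → s = 45.6429
radial distance = base radius + s = 30 + 45.6429 = 75.6429

75.6429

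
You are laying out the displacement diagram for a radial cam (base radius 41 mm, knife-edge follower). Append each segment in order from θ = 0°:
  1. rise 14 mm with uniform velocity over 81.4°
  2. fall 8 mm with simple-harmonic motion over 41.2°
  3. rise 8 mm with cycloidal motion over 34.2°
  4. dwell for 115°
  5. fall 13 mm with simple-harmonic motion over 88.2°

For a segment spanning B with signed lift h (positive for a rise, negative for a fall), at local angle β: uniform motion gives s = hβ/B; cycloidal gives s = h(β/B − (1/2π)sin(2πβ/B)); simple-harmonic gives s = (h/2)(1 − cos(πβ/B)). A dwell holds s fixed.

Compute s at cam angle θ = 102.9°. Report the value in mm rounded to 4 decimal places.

seg 1 [0°–81.4°] uniform, h=14: full span → s += 14 → s = 14.0000
seg 2 [81.4°–122.6°] simple-harmonic, h=-8: θ=102.9° here. β=21.5, B=41.2. -8/2·(1 − cos(π·0.5218)) = -4.2743 → s = 9.7257

9.7257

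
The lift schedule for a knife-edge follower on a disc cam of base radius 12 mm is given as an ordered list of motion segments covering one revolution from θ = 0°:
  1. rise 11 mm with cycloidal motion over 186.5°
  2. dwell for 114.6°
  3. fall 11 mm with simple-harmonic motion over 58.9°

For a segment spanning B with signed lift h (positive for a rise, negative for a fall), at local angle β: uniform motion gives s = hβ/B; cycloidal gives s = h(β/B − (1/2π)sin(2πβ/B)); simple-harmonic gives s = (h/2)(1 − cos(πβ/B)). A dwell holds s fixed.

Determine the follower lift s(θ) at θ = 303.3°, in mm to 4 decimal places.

seg 1 [0°–186.5°] cycloidal, h=11: full span → s += 11 → s = 11.0000
seg 2 [186.5°–301.1°] dwell: s stays 11.0000
seg 3 [301.1°–360°] simple-harmonic, h=-11: θ=303.3° here. β=2.2, B=58.9. -11/2·(1 − cos(π·0.0374)) = -0.0378 → s = 10.9622

10.9622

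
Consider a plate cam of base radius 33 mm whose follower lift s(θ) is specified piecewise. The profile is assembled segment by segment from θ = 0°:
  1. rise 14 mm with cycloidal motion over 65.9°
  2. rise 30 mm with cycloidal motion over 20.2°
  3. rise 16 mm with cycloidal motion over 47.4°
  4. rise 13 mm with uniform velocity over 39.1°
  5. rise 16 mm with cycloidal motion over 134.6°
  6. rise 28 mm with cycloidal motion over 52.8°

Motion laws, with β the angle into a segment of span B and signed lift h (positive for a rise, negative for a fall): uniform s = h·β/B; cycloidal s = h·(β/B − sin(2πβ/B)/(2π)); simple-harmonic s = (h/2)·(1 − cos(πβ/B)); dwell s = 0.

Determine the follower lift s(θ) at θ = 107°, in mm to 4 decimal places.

seg 1 [0°–65.9°] cycloidal, h=14: full span → s += 14 → s = 14.0000
seg 2 [65.9°–86.1°] cycloidal, h=30: full span → s += 30 → s = 44.0000
seg 3 [86.1°–133.5°] cycloidal, h=16: θ=107° here. β=20.9, B=47.4. 16·(0.4409 − sin(2π·0.4409)/(2π)) = 6.1313 → s = 50.1313

50.1313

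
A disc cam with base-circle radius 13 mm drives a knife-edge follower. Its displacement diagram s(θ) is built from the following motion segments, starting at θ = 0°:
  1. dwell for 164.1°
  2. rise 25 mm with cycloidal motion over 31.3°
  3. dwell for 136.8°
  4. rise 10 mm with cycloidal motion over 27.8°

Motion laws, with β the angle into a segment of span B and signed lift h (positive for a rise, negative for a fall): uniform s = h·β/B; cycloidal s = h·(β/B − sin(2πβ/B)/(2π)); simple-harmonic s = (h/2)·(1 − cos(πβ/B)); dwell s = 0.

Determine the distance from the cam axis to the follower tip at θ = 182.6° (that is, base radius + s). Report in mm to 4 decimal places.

seg 1 [0°–164.1°] dwell: s stays 0.0000
seg 2 [164.1°–195.4°] cycloidal, h=25: θ=182.6° here. β=18.5, B=31.3. 25·(0.5911 − sin(2π·0.5911)/(2π)) = 16.9306 → s = 16.9306
radial distance = base radius + s = 13 + 16.9306 = 29.9306

29.9306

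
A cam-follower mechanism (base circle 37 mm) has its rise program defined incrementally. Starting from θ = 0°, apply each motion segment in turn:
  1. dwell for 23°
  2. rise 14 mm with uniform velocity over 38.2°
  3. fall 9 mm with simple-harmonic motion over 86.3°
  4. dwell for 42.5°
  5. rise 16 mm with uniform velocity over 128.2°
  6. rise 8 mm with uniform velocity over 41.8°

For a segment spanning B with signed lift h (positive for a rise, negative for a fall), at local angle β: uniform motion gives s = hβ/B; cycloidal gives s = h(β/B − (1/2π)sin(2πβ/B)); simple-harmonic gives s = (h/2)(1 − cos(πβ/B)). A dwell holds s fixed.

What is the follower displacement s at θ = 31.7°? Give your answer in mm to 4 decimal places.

seg 1 [0°–23°] dwell: s stays 0.0000
seg 2 [23°–61.2°] uniform, h=14: θ=31.7° here. β=8.7, B=38.2. 14·8.7/38.2 = 3.1885 → s = 3.1885

3.1885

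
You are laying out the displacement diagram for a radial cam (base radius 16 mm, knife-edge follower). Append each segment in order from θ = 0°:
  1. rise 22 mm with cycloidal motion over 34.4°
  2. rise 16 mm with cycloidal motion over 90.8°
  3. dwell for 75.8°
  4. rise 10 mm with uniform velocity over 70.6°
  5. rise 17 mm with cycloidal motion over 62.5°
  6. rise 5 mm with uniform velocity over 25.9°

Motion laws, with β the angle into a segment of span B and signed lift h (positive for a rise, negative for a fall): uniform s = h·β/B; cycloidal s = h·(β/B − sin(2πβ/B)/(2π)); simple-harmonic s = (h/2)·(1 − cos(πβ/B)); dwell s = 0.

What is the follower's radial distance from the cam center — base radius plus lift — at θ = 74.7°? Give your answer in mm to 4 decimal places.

seg 1 [0°–34.4°] cycloidal, h=22: full span → s += 22 → s = 22.0000
seg 2 [34.4°–125.2°] cycloidal, h=16: θ=74.7° here. β=40.3, B=90.8. 16·(0.4438 − sin(2π·0.4438)/(2π)) = 6.2212 → s = 28.2212
radial distance = base radius + s = 16 + 28.2212 = 44.2212

44.2212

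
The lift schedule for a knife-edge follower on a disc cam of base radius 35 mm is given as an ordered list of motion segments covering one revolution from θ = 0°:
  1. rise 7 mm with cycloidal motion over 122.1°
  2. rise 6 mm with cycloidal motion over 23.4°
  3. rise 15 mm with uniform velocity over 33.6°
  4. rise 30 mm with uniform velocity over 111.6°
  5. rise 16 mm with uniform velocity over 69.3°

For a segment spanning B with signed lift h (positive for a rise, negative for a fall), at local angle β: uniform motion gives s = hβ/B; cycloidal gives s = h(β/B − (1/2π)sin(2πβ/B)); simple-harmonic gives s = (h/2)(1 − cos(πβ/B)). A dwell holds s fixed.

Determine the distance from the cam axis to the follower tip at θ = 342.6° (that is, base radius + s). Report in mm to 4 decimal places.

seg 1 [0°–122.1°] cycloidal, h=7: full span → s += 7 → s = 7.0000
seg 2 [122.1°–145.5°] cycloidal, h=6: full span → s += 6 → s = 13.0000
seg 3 [145.5°–179.1°] uniform, h=15: full span → s += 15 → s = 28.0000
seg 4 [179.1°–290.7°] uniform, h=30: full span → s += 30 → s = 58.0000
seg 5 [290.7°–360°] uniform, h=16: θ=342.6° here. β=51.9, B=69.3. 16·51.9/69.3 = 11.9827 → s = 69.9827
radial distance = base radius + s = 35 + 69.9827 = 104.9827

104.9827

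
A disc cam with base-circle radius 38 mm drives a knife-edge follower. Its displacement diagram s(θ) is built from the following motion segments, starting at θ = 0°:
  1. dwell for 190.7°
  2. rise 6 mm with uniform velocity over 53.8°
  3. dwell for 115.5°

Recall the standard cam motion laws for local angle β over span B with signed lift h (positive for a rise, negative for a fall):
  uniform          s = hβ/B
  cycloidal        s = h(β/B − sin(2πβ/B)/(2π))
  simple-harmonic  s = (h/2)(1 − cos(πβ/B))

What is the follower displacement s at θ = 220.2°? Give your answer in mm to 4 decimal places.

seg 1 [0°–190.7°] dwell: s stays 0.0000
seg 2 [190.7°–244.5°] uniform, h=6: θ=220.2° here. β=29.5, B=53.8. 6·29.5/53.8 = 3.2900 → s = 3.2900

3.2900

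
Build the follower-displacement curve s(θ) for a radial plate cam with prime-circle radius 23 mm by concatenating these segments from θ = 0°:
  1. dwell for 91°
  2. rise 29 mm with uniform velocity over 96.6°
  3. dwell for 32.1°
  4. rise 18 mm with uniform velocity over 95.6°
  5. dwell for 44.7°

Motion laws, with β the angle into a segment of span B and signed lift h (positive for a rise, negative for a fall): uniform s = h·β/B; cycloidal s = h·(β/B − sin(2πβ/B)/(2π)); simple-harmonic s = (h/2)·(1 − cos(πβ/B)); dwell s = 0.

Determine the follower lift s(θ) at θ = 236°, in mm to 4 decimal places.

seg 1 [0°–91°] dwell: s stays 0.0000
seg 2 [91°–187.6°] uniform, h=29: full span → s += 29 → s = 29.0000
seg 3 [187.6°–219.7°] dwell: s stays 29.0000
seg 4 [219.7°–315.3°] uniform, h=18: θ=236° here. β=16.3, B=95.6. 18·16.3/95.6 = 3.0690 → s = 32.0690

32.0690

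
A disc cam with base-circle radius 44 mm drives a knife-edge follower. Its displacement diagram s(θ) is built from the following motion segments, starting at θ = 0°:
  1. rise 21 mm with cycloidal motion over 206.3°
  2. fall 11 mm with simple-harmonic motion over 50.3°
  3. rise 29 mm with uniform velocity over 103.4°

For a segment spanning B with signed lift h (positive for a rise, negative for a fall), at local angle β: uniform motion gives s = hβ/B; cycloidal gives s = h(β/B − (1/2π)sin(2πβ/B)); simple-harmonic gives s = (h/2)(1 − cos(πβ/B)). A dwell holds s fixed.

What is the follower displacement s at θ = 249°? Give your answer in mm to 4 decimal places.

seg 1 [0°–206.3°] cycloidal, h=21: full span → s += 21 → s = 21.0000
seg 2 [206.3°–256.6°] simple-harmonic, h=-11: θ=249° here. β=42.7, B=50.3. -11/2·(1 − cos(π·0.8489)) = -10.3919 → s = 10.6081

10.6081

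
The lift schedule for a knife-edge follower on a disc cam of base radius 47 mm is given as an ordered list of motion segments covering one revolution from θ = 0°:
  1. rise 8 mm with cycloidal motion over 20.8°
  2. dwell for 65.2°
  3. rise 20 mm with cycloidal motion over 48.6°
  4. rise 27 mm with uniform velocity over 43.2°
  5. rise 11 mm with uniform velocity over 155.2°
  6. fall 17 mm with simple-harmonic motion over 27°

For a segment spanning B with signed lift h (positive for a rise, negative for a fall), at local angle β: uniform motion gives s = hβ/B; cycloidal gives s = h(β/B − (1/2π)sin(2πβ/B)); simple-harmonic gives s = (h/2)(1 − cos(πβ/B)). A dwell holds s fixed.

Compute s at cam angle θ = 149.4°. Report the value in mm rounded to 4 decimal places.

seg 1 [0°–20.8°] cycloidal, h=8: full span → s += 8 → s = 8.0000
seg 2 [20.8°–86°] dwell: s stays 8.0000
seg 3 [86°–134.6°] cycloidal, h=20: full span → s += 20 → s = 28.0000
seg 4 [134.6°–177.8°] uniform, h=27: θ=149.4° here. β=14.8, B=43.2. 27·14.8/43.2 = 9.2500 → s = 37.2500

37.2500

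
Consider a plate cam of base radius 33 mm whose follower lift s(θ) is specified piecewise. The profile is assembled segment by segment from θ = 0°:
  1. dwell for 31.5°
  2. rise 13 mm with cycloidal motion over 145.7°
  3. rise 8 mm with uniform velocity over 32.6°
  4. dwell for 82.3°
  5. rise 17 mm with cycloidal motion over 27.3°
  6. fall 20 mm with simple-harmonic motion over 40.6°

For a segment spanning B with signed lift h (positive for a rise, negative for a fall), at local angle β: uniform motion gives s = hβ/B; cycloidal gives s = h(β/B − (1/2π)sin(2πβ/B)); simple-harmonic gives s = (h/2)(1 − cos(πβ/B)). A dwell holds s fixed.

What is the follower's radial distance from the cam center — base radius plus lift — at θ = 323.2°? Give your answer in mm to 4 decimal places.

seg 1 [0°–31.5°] dwell: s stays 0.0000
seg 2 [31.5°–177.2°] cycloidal, h=13: full span → s += 13 → s = 13.0000
seg 3 [177.2°–209.8°] uniform, h=8: full span → s += 8 → s = 21.0000
seg 4 [209.8°–292.1°] dwell: s stays 21.0000
seg 5 [292.1°–319.4°] cycloidal, h=17: full span → s += 17 → s = 38.0000
seg 6 [319.4°–360°] simple-harmonic, h=-20: θ=323.2° here. β=3.8, B=40.6. -20/2·(1 − cos(π·0.0936)) = -0.4292 → s = 37.5708
radial distance = base radius + s = 33 + 37.5708 = 70.5708

70.5708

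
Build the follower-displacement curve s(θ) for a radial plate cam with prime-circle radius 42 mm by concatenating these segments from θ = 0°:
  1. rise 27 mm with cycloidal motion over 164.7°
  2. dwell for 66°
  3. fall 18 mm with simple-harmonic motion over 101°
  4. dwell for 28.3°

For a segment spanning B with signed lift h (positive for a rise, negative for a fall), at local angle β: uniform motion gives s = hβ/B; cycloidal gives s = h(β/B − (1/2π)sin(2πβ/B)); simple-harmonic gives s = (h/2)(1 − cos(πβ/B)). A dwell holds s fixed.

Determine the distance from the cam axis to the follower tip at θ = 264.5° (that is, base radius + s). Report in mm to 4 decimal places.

seg 1 [0°–164.7°] cycloidal, h=27: full span → s += 27 → s = 27.0000
seg 2 [164.7°–230.7°] dwell: s stays 27.0000
seg 3 [230.7°–331.7°] simple-harmonic, h=-18: θ=264.5° here. β=33.8, B=101. -18/2·(1 − cos(π·0.3347)) = -4.5324 → s = 22.4676
radial distance = base radius + s = 42 + 22.4676 = 64.4676

64.4676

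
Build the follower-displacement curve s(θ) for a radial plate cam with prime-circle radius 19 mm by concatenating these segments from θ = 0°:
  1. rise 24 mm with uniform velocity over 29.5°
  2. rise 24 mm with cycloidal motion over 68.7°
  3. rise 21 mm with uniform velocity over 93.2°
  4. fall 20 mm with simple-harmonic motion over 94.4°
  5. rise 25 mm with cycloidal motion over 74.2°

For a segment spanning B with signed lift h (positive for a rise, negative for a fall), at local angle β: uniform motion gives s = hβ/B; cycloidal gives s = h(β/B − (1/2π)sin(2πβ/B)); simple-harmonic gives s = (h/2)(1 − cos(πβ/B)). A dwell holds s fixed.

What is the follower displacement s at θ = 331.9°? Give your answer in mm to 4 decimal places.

seg 1 [0°–29.5°] uniform, h=24: full span → s += 24 → s = 24.0000
seg 2 [29.5°–98.2°] cycloidal, h=24: full span → s += 24 → s = 48.0000
seg 3 [98.2°–191.4°] uniform, h=21: full span → s += 21 → s = 69.0000
seg 4 [191.4°–285.8°] simple-harmonic, h=-20: full span → s += -20 → s = 49.0000
seg 5 [285.8°–360°] cycloidal, h=25: θ=331.9° here. β=46.1, B=74.2. 25·(0.6213 − sin(2π·0.6213)/(2π)) = 18.2796 → s = 67.2796

67.2796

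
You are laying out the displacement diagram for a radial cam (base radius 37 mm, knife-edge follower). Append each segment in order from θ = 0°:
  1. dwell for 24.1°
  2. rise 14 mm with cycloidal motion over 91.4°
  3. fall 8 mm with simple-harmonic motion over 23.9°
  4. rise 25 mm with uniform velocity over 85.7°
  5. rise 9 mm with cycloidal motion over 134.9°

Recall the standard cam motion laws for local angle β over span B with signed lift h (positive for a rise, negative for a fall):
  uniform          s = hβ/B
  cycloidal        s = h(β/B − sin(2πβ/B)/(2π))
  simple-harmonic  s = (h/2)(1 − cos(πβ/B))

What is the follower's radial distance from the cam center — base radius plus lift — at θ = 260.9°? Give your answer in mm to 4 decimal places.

seg 1 [0°–24.1°] dwell: s stays 0.0000
seg 2 [24.1°–115.5°] cycloidal, h=14: full span → s += 14 → s = 14.0000
seg 3 [115.5°–139.4°] simple-harmonic, h=-8: full span → s += -8 → s = 6.0000
seg 4 [139.4°–225.1°] uniform, h=25: full span → s += 25 → s = 31.0000
seg 5 [225.1°–360°] cycloidal, h=9: θ=260.9° here. β=35.8, B=134.9. 9·(0.2654 − sin(2π·0.2654)/(2π)) = 0.9627 → s = 31.9627
radial distance = base radius + s = 37 + 31.9627 = 68.9627

68.9627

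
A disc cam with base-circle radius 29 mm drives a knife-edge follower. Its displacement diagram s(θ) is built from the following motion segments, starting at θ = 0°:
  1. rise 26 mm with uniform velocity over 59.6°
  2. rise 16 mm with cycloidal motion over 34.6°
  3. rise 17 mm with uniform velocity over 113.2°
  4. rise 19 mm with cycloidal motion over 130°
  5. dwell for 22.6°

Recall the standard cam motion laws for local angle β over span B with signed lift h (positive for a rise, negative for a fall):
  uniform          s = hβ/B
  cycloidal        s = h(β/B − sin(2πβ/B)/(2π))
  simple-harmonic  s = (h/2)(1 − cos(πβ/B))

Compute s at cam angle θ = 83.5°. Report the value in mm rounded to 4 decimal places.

seg 1 [0°–59.6°] uniform, h=26: full span → s += 26 → s = 26.0000
seg 2 [59.6°–94.2°] cycloidal, h=16: θ=83.5° here. β=23.9, B=34.6. 16·(0.6908 − sin(2π·0.6908)/(2π)) = 13.4241 → s = 39.4241

39.4241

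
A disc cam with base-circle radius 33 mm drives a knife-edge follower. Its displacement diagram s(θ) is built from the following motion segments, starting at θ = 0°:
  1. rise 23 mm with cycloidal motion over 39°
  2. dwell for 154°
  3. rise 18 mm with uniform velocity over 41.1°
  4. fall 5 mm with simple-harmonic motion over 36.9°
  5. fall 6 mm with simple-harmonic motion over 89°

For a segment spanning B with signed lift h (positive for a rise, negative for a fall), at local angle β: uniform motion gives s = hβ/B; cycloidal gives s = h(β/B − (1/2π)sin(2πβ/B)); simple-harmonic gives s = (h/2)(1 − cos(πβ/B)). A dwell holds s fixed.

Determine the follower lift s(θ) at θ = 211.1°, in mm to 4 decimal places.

seg 1 [0°–39°] cycloidal, h=23: full span → s += 23 → s = 23.0000
seg 2 [39°–193°] dwell: s stays 23.0000
seg 3 [193°–234.1°] uniform, h=18: θ=211.1° here. β=18.1, B=41.1. 18·18.1/41.1 = 7.9270 → s = 30.9270

30.9270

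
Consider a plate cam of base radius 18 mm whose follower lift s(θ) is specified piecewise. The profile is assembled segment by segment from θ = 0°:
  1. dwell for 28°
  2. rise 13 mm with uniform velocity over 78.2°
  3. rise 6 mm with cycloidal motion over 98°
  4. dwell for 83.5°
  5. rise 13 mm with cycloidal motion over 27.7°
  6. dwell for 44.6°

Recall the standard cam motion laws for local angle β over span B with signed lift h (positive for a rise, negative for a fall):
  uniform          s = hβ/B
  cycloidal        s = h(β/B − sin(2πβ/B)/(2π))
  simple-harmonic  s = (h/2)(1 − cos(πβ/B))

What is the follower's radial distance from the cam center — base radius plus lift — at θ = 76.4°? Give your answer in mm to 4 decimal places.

seg 1 [0°–28°] dwell: s stays 0.0000
seg 2 [28°–106.2°] uniform, h=13: θ=76.4° here. β=48.4, B=78.2. 13·48.4/78.2 = 8.0460 → s = 8.0460
radial distance = base radius + s = 18 + 8.0460 = 26.0460

26.0460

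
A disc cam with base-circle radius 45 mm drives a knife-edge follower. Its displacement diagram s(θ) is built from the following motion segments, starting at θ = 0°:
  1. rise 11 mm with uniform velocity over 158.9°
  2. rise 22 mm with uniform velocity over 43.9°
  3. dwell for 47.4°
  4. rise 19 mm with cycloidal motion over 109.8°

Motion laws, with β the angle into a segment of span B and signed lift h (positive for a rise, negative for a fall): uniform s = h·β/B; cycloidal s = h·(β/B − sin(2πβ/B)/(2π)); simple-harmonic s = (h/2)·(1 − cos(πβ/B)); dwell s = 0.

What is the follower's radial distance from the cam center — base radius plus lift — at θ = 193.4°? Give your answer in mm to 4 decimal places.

seg 1 [0°–158.9°] uniform, h=11: full span → s += 11 → s = 11.0000
seg 2 [158.9°–202.8°] uniform, h=22: θ=193.4° here. β=34.5, B=43.9. 22·34.5/43.9 = 17.2893 → s = 28.2893
radial distance = base radius + s = 45 + 28.2893 = 73.2893

73.2893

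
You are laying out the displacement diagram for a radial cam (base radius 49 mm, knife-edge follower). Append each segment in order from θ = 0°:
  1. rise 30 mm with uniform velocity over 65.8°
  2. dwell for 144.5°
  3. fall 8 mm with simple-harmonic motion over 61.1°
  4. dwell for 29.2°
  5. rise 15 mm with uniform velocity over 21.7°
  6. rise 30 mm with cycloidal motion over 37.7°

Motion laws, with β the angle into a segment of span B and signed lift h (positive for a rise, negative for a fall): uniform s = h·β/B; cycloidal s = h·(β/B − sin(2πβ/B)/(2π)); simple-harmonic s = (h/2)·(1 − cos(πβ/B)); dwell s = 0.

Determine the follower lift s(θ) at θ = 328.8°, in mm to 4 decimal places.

seg 1 [0°–65.8°] uniform, h=30: full span → s += 30 → s = 30.0000
seg 2 [65.8°–210.3°] dwell: s stays 30.0000
seg 3 [210.3°–271.4°] simple-harmonic, h=-8: full span → s += -8 → s = 22.0000
seg 4 [271.4°–300.6°] dwell: s stays 22.0000
seg 5 [300.6°–322.3°] uniform, h=15: full span → s += 15 → s = 37.0000
seg 6 [322.3°–360°] cycloidal, h=30: θ=328.8° here. β=6.5, B=37.7. 30·(0.1724 − sin(2π·0.1724)/(2π)) = 0.9540 → s = 37.9540

37.9540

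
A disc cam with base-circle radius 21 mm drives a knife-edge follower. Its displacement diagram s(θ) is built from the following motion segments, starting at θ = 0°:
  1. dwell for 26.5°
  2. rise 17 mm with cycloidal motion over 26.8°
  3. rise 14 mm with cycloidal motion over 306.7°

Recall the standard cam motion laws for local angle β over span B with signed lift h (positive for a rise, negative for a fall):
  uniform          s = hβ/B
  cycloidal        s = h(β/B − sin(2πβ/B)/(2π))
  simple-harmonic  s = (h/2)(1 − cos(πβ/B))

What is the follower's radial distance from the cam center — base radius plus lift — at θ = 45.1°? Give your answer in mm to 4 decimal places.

seg 1 [0°–26.5°] dwell: s stays 0.0000
seg 2 [26.5°–53.3°] cycloidal, h=17: θ=45.1° here. β=18.6, B=26.8. 17·(0.6940 − sin(2π·0.6940)/(2π)) = 14.3386 → s = 14.3386
radial distance = base radius + s = 21 + 14.3386 = 35.3386

35.3386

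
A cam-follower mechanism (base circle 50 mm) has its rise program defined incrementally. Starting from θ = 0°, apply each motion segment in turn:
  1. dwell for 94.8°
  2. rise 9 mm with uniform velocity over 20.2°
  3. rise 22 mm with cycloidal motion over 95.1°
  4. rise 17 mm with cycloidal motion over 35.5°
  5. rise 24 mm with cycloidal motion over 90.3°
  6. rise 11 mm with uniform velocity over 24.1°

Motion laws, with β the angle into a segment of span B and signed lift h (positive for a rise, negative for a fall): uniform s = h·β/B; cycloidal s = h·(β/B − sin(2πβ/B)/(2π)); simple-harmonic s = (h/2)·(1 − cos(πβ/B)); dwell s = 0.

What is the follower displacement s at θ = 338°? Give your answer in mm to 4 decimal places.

seg 1 [0°–94.8°] dwell: s stays 0.0000
seg 2 [94.8°–115°] uniform, h=9: full span → s += 9 → s = 9.0000
seg 3 [115°–210.1°] cycloidal, h=22: full span → s += 22 → s = 31.0000
seg 4 [210.1°–245.6°] cycloidal, h=17: full span → s += 17 → s = 48.0000
seg 5 [245.6°–335.9°] cycloidal, h=24: full span → s += 24 → s = 72.0000
seg 6 [335.9°–360°] uniform, h=11: θ=338° here. β=2.1, B=24.1. 11·2.1/24.1 = 0.9585 → s = 72.9585

72.9585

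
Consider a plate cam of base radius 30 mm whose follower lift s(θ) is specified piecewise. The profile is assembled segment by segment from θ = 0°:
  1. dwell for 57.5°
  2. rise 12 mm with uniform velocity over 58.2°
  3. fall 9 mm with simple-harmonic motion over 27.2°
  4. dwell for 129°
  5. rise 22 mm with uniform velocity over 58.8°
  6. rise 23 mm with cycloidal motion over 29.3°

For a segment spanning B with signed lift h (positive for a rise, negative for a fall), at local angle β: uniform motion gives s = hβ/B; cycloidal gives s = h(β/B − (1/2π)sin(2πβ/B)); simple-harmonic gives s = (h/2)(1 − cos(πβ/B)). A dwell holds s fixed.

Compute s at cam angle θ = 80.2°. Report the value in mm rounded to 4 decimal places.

seg 1 [0°–57.5°] dwell: s stays 0.0000
seg 2 [57.5°–115.7°] uniform, h=12: θ=80.2° here. β=22.7, B=58.2. 12·22.7/58.2 = 4.6804 → s = 4.6804

4.6804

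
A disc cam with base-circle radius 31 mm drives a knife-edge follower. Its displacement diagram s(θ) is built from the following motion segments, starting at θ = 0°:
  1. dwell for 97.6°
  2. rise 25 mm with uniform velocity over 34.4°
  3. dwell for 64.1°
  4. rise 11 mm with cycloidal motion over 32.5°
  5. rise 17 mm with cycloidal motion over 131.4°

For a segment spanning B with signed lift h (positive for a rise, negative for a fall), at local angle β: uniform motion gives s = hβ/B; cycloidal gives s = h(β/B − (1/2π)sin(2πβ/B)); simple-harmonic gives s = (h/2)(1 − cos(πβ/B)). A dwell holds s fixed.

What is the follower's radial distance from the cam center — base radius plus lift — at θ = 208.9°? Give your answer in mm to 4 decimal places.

seg 1 [0°–97.6°] dwell: s stays 0.0000
seg 2 [97.6°–132°] uniform, h=25: full span → s += 25 → s = 25.0000
seg 3 [132°–196.1°] dwell: s stays 25.0000
seg 4 [196.1°–228.6°] cycloidal, h=11: θ=208.9° here. β=12.8, B=32.5. 11·(0.3938 − sin(2π·0.3938)/(2π)) = 3.2493 → s = 28.2493
radial distance = base radius + s = 31 + 28.2493 = 59.2493

59.2493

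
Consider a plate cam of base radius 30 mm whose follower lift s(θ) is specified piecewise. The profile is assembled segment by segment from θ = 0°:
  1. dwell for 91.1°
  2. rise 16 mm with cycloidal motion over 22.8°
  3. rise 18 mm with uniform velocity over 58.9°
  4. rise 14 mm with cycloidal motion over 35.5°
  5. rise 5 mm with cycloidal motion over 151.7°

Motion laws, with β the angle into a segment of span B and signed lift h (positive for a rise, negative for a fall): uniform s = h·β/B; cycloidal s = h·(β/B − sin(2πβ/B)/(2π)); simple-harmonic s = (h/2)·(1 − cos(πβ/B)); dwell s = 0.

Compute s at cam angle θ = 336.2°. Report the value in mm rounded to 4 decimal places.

seg 1 [0°–91.1°] dwell: s stays 0.0000
seg 2 [91.1°–113.9°] cycloidal, h=16: full span → s += 16 → s = 16.0000
seg 3 [113.9°–172.8°] uniform, h=18: full span → s += 18 → s = 34.0000
seg 4 [172.8°–208.3°] cycloidal, h=14: full span → s += 14 → s = 48.0000
seg 5 [208.3°–360°] cycloidal, h=5: θ=336.2° here. β=127.9, B=151.7. 5·(0.8431 − sin(2π·0.8431)/(2π)) = 4.8790 → s = 52.8790

52.8790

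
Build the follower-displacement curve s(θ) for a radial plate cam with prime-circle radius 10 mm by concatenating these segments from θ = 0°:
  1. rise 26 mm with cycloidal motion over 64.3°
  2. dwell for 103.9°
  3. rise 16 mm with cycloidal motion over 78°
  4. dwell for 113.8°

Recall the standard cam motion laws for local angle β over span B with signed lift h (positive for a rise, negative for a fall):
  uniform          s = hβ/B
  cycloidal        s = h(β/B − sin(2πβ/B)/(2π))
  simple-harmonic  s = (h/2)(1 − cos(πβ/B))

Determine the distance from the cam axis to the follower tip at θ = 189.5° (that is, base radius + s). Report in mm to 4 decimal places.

seg 1 [0°–64.3°] cycloidal, h=26: full span → s += 26 → s = 26.0000
seg 2 [64.3°–168.2°] dwell: s stays 26.0000
seg 3 [168.2°–246.2°] cycloidal, h=16: θ=189.5° here. β=21.3, B=78. 16·(0.2731 − sin(2π·0.2731)/(2π)) = 1.8495 → s = 27.8495
radial distance = base radius + s = 10 + 27.8495 = 37.8495

37.8495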